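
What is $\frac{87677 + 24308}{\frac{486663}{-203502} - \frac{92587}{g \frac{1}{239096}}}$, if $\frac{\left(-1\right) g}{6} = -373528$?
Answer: $- \frac{532024602552885}{46938035135803} \approx -11.335$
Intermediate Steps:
$g = 2241168$ ($g = \left(-6\right) \left(-373528\right) = 2241168$)
$\frac{87677 + 24308}{\frac{486663}{-203502} - \frac{92587}{g \frac{1}{239096}}} = \frac{87677 + 24308}{\frac{486663}{-203502} - \frac{92587}{2241168 \cdot \frac{1}{239096}}} = \frac{111985}{486663 \left(- \frac{1}{203502}\right) - \frac{92587}{2241168 \cdot \frac{1}{239096}}} = \frac{111985}{- \frac{162221}{67834} - \frac{92587}{\frac{280146}{29887}}} = \frac{111985}{- \frac{162221}{67834} - \frac{2767147669}{280146}} = \frac{111985}{- \frac{46938035135803}{4750855941}} = 111985 \left(- \frac{4750855941}{46938035135803}\right) = - \frac{532024602552885}{46938035135803}$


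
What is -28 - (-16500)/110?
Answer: 122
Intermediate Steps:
-28 - (-16500)/110 = -28 - 125*(-6/5) = -28 + 150 = 122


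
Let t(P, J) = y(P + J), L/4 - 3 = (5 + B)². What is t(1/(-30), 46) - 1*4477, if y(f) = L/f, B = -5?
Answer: -6173423/1379 ≈ -4476.7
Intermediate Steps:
L = 12 (L = 12 + 4*(5 - 5)² = 12 + 4*0² = 12 + 4*0 = 12 + 0 = 12)
y(f) = 12/f
t(P, J) = 12/(J + P) (t(P, J) = 12/(P + J) = 12/(J + P))
t(1/(-30), 46) - 1*4477 = 12/(46 + 1/(-30)) - 1*4477 = 12/(46 - 1/30) - 4477 = 12/(1379/30) - 4477 = 12*(30/1379) - 4477 = 360/1379 - 4477 = -6173423/1379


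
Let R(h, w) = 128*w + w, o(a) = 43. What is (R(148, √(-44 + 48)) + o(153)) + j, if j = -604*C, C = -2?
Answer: 1509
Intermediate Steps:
R(h, w) = 129*w
j = 1208 (j = -604*(-2) = 1208)
(R(148, √(-44 + 48)) + o(153)) + j = (129*√(-44 + 48) + 43) + 1208 = (129*√4 + 43) + 1208 = (129*2 + 43) + 1208 = (258 + 43) + 1208 = 301 + 1208 = 1509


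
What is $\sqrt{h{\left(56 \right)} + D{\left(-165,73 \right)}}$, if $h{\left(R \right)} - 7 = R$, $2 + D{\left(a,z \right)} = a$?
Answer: $2 i \sqrt{26} \approx 10.198 i$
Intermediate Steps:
$D{\left(a,z \right)} = -2 + a$
$h{\left(R \right)} = 7 + R$
$\sqrt{h{\left(56 \right)} + D{\left(-165,73 \right)}} = \sqrt{\left(7 + 56\right) - 167} = \sqrt{63 - 167} = \sqrt{-104} = 2 i \sqrt{26}$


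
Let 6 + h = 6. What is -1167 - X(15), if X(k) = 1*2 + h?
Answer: -1169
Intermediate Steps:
h = 0 (h = -6 + 6 = 0)
X(k) = 2 (X(k) = 1*2 + 0 = 2 + 0 = 2)
-1167 - X(15) = -1167 - 1*2 = -1167 - 2 = -1169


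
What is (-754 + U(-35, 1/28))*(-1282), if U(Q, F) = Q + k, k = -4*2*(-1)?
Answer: 1001242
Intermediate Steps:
k = 8 (k = -8*(-1) = 8)
U(Q, F) = 8 + Q (U(Q, F) = Q + 8 = 8 + Q)
(-754 + U(-35, 1/28))*(-1282) = (-754 + (8 - 35))*(-1282) = (-754 - 27)*(-1282) = -781*(-1282) = 1001242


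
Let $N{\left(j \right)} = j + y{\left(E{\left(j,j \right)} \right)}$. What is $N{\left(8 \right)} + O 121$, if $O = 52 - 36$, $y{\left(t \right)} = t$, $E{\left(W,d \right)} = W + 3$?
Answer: $1955$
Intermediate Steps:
$E{\left(W,d \right)} = 3 + W$
$N{\left(j \right)} = 3 + 2 j$ ($N{\left(j \right)} = j + \left(3 + j\right) = 3 + 2 j$)
$O = 16$ ($O = 52 - 36 = 16$)
$N{\left(8 \right)} + O 121 = \left(3 + 2 \cdot 8\right) + 16 \cdot 121 = \left(3 + 16\right) + 1936 = 19 + 1936 = 1955$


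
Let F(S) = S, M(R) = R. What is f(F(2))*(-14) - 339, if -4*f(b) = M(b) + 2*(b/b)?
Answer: -325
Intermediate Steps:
f(b) = -½ - b/4 (f(b) = -(b + 2*(b/b))/4 = -(b + 2*1)/4 = -(b + 2)/4 = -(2 + b)/4 = -½ - b/4)
f(F(2))*(-14) - 339 = (-½ - ¼*2)*(-14) - 339 = (-½ - ½)*(-14) - 339 = -1*(-14) - 339 = 14 - 339 = -325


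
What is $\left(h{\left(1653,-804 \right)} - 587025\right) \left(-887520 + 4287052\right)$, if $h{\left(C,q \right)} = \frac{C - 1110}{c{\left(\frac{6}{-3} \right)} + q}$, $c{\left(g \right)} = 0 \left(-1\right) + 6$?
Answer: $- \frac{265416473873546}{133} \approx -1.9956 \cdot 10^{12}$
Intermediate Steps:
$c{\left(g \right)} = 6$ ($c{\left(g \right)} = 0 + 6 = 6$)
$h{\left(C,q \right)} = \frac{-1110 + C}{6 + q}$ ($h{\left(C,q \right)} = \frac{C - 1110}{6 + q} = \frac{-1110 + C}{6 + q}$)
$\left(h{\left(1653,-804 \right)} - 587025\right) \left(-887520 + 4287052\right) = \left(\frac{-1110 + 1653}{6 - 804} - 587025\right) \left(-887520 + 4287052\right) = \left(\frac{1}{-798} \cdot 543 - 587025\right) 3399532 = \left(\left(- \frac{1}{798}\right) 543 - 587025\right) 3399532 = \left(- \frac{181}{266} - 587025\right) 3399532 = \left(- \frac{156148831}{266}\right) 3399532 = - \frac{265416473873546}{133}$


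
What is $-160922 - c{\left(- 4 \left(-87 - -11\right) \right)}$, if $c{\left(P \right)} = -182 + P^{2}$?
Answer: $-253156$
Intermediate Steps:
$-160922 - c{\left(- 4 \left(-87 - -11\right) \right)} = -160922 - \left(-182 + \left(- 4 \left(-87 - -11\right)\right)^{2}\right) = -160922 - \left(-182 + \left(- 4 \left(-87 + 11\right)\right)^{2}\right) = -160922 - \left(-182 + \left(\left(-4\right) \left(-76\right)\right)^{2}\right) = -160922 - \left(-182 + 304^{2}\right) = -160922 - \left(-182 + 92416\right) = -160922 - 92234 = -253156$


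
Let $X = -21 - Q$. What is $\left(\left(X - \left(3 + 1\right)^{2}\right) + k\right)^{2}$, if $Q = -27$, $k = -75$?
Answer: $7225$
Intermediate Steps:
$X = 6$ ($X = -21 - -27 = -21 + 27 = 6$)
$\left(\left(X - \left(3 + 1\right)^{2}\right) + k\right)^{2} = \left(\left(6 - \left(3 + 1\right)^{2}\right) - 75\right)^{2} = \left(\left(6 - 4^{2}\right) - 75\right)^{2} = \left(\left(6 - 16\right) - 75\right)^{2} = \left(-10 - 75\right)^{2} = \left(-85\right)^{2} = 7225$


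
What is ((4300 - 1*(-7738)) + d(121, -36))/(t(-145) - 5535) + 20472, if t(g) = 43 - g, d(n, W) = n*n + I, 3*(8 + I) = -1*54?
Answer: 109437131/5347 ≈ 20467.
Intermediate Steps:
I = -26 (I = -8 + (-1*54)/3 = -8 + (1/3)*(-54) = -8 - 18 = -26)
d(n, W) = -26 + n**2 (d(n, W) = n*n - 26 = n**2 - 26 = -26 + n**2)
((4300 - 1*(-7738)) + d(121, -36))/(t(-145) - 5535) + 20472 = ((4300 - 1*(-7738)) + (-26 + 121**2))/((43 - 1*(-145)) - 5535) + 20472 = ((4300 + 7738) + (-26 + 14641))/((43 + 145) - 5535) + 20472 = (12038 + 14615)/(188 - 5535) + 20472 = 26653/(-5347) + 20472 = 26653*(-1/5347) + 20472 = -26653/5347 + 20472 = 109437131/5347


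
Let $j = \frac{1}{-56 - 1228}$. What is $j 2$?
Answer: $- \frac{1}{642} \approx -0.0015576$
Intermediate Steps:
$j = - \frac{1}{1284}$ ($j = \frac{1}{-1284} = - \frac{1}{1284} \approx -0.00077882$)
$j 2 = \left(- \frac{1}{1284}\right) 2 = - \frac{1}{642}$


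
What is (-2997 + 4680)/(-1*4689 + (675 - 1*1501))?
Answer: -1683/5515 ≈ -0.30517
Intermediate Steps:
(-2997 + 4680)/(-1*4689 + (675 - 1*1501)) = 1683/(-4689 + (675 - 1501)) = 1683/(-4689 - 826) = 1683/(-5515) = 1683*(-1/5515) = -1683/5515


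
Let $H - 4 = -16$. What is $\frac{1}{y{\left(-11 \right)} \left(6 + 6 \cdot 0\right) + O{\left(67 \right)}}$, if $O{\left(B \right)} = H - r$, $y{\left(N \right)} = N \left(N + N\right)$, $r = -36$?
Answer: $\frac{1}{1476} \approx 0.00067751$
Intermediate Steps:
$H = -12$ ($H = 4 - 16 = -12$)
$y{\left(N \right)} = 2 N^{2}$ ($y{\left(N \right)} = N 2 N = 2 N^{2}$)
$O{\left(B \right)} = 24$ ($O{\left(B \right)} = -12 - -36 = -12 + 36 = 24$)
$\frac{1}{y{\left(-11 \right)} \left(6 + 6 \cdot 0\right) + O{\left(67 \right)}} = \frac{1}{2 \left(-11\right)^{2} \left(6 + 6 \cdot 0\right) + 24} = \frac{1}{2 \cdot 121 \left(6 + 0\right) + 24} = \frac{1}{242 \cdot 6 + 24} = \frac{1}{1452 + 24} = \frac{1}{1476}$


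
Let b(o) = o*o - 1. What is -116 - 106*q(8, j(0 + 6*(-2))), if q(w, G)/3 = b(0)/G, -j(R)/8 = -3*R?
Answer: -5621/48 ≈ -117.10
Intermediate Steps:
b(o) = -1 + o² (b(o) = o² - 1 = -1 + o²)
j(R) = 24*R (j(R) = -(-24)*R = 24*R)
q(w, G) = -3/G (q(w, G) = 3*((-1 + 0²)/G) = 3*((-1 + 0)/G) = 3*(-1/G) = -3/G)
-116 - 106*q(8, j(0 + 6*(-2))) = -116 - (-318)/(24*(0 + 6*(-2))) = -116 - (-318)/(24*(0 - 12)) = -116 - (-318)/(24*(-12)) = -116 - (-318)/(-288) = -116 - (-318)*(-1)/288 = -116 - 106*1/96 = -116 - 53/48 = -5621/48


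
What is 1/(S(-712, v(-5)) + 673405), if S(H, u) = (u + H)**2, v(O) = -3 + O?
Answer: 1/1191805 ≈ 8.3906e-7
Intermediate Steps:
S(H, u) = (H + u)**2
1/(S(-712, v(-5)) + 673405) = 1/((-712 + (-3 - 5))**2 + 673405) = 1/((-712 - 8)**2 + 673405) = 1/((-720)**2 + 673405) = 1/(518400 + 673405) = 1/1191805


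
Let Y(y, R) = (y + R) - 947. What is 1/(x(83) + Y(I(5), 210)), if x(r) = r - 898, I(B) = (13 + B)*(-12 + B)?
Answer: -1/1678 ≈ -0.00059595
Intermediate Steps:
I(B) = (-12 + B)*(13 + B)
Y(y, R) = -947 + R + y (Y(y, R) = (R + y) - 947 = -947 + R + y)
x(r) = -898 + r
1/(x(83) + Y(I(5), 210)) = 1/((-898 + 83) + (-947 + 210 + (-156 + 5 + 5²))) = 1/(-815 + (-947 + 210 + (-156 + 5 + 25))) = 1/(-815 + (-947 + 210 - 126)) = 1/(-815 - 863) = 1/(-1678) = -1/1678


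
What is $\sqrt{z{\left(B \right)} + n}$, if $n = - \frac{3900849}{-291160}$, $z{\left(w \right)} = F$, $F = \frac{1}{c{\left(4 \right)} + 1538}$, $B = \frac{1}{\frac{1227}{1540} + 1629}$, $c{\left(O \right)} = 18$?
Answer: $\frac{\sqrt{42968569315010810}}{56630620} \approx 3.6604$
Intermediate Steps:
$B = \frac{1540}{2509887}$ ($B = \frac{1}{1227 \cdot \frac{1}{1540} + 1629} = \frac{1}{\frac{1227}{1540} + 1629} = \frac{1}{\frac{2509887}{1540}} = \frac{1540}{2509887} \approx 0.00061357$)
$F = \frac{1}{1556}$ ($F = \frac{1}{18 + 1538} = \frac{1}{1556} \approx 0.00064267$)
$z{\left(w \right)} = \frac{1}{1556}$
$n = \frac{3900849}{291160}$ ($n = \left(-3900849\right) \left(- \frac{1}{291160}\right) = \frac{3900849}{291160} \approx 13.398$)
$\sqrt{z{\left(B \right)} + n} = \sqrt{\frac{1}{1556} + \frac{3900849}{291160}} = \sqrt{\frac{1517503051}{113261240}} = \frac{\sqrt{42968569315010810}}{56630620}$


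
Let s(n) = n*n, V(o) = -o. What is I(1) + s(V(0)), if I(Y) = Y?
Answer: 1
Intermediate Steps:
s(n) = n²
I(1) + s(V(0)) = 1 + (-1*0)² = 1 + 0² = 1 + 0 = 1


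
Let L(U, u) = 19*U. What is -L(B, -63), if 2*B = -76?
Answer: 722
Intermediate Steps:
B = -38 (B = (½)*(-76) = -38)
-L(B, -63) = -19*(-38) = -1*(-722) = 722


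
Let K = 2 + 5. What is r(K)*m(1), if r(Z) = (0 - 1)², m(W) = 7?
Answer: 7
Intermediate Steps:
K = 7
r(Z) = 1 (r(Z) = (-1)² = 1)
r(K)*m(1) = 1*7 = 7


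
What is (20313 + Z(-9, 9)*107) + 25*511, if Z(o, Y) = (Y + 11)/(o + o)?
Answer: 296722/9 ≈ 32969.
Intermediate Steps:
Z(o, Y) = (11 + Y)/(2*o) (Z(o, Y) = (11 + Y)/((2*o)) = (11 + Y)*(1/(2*o)) = (11 + Y)/(2*o))
(20313 + Z(-9, 9)*107) + 25*511 = (20313 + ((½)*(11 + 9)/(-9))*107) + 25*511 = (20313 + ((½)*(-⅑)*20)*107) + 12775 = (20313 - 10/9*107) + 12775 = (20313 - 1070/9) + 12775 = 181747/9 + 12775 = 296722/9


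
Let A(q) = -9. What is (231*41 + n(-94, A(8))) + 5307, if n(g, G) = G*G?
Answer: 14859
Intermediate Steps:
n(g, G) = G²
(231*41 + n(-94, A(8))) + 5307 = (231*41 + (-9)²) + 5307 = (9471 + 81) + 5307 = 9552 + 5307 = 14859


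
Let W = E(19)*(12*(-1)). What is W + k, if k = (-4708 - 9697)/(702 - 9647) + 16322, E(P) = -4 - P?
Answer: 29696703/1789 ≈ 16600.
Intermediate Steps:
k = 29202939/1789 (k = -14405/(-8945) + 16322 = -14405*(-1/8945) + 16322 = 2881/1789 + 16322 = 29202939/1789 ≈ 16324.)
W = 276 (W = (-4 - 1*19)*(12*(-1)) = (-4 - 19)*(-12) = -23*(-12) = 276)
W + k = 276 + 29202939/1789 = 29696703/1789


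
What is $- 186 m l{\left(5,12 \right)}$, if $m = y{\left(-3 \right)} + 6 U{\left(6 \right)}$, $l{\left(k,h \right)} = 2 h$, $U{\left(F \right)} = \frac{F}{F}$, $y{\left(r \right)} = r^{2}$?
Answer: $-66960$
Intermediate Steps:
$U{\left(F \right)} = 1$
$m = 15$ ($m = \left(-3\right)^{2} + 6 \cdot 1 = 9 + 6 = 15$)
$- 186 m l{\left(5,12 \right)} = \left(-186\right) 15 \cdot 2 \cdot 12 = \left(-2790\right) 24 = -66960$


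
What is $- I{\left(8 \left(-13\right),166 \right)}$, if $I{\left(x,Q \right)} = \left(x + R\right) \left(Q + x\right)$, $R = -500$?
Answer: $37448$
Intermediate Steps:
$I{\left(x,Q \right)} = \left(-500 + x\right) \left(Q + x\right)$ ($I{\left(x,Q \right)} = \left(x - 500\right) \left(Q + x\right) = \left(-500 + x\right) \left(Q + x\right)$)
$- I{\left(8 \left(-13\right),166 \right)} = - (\left(8 \left(-13\right)\right)^{2} - 83000 - 500 \cdot 8 \left(-13\right) + 166 \cdot 8 \left(-13\right)) = - (\left(-104\right)^{2} - 83000 - -52000 + 166 \left(-104\right)) = - (10816 - 83000 + 52000 - 17264) = \left(-1\right) \left(-37448\right) = 37448$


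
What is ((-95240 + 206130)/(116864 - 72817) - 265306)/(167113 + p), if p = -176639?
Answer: 5842911246/209795861 ≈ 27.850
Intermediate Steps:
((-95240 + 206130)/(116864 - 72817) - 265306)/(167113 + p) = ((-95240 + 206130)/(116864 - 72817) - 265306)/(167113 - 176639) = (110890/44047 - 265306)/(-9526) = (110890*(1/44047) - 265306)*(-1/9526) = (110890/44047 - 265306)*(-1/9526) = -11685822492/44047*(-1/9526) = 5842911246/209795861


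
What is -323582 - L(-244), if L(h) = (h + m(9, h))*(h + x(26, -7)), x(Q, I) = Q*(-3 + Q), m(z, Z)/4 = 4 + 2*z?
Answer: -268358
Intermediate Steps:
m(z, Z) = 16 + 8*z (m(z, Z) = 4*(4 + 2*z) = 16 + 8*z)
L(h) = (88 + h)*(598 + h) (L(h) = (h + (16 + 8*9))*(h + 26*(-3 + 26)) = (h + (16 + 72))*(h + 26*23) = (h + 88)*(h + 598) = (88 + h)*(598 + h))
-323582 - L(-244) = -323582 - (52624 + (-244)² + 686*(-244)) = -323582 - (52624 + 59536 - 167384) = -323582 - 1*(-55224) = -323582 + 55224 = -268358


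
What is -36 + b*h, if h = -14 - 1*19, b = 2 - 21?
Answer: 591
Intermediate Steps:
b = -19
h = -33 (h = -14 - 19 = -33)
-36 + b*h = -36 - 19*(-33) = -36 + 627 = 591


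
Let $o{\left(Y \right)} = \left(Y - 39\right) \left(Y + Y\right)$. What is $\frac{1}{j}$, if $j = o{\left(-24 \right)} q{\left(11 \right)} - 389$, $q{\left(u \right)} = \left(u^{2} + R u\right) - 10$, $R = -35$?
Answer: $- \frac{1}{828965} \approx -1.2063 \cdot 10^{-6}$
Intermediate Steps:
$o{\left(Y \right)} = 2 Y \left(-39 + Y\right)$ ($o{\left(Y \right)} = \left(-39 + Y\right) 2 Y = 2 Y \left(-39 + Y\right)$)
$q{\left(u \right)} = -10 + u^{2} - 35 u$ ($q{\left(u \right)} = \left(u^{2} - 35 u\right) - 10 = -10 + u^{2} - 35 u$)
$j = -828965$ ($j = 2 \left(-24\right) \left(-39 - 24\right) \left(-10 + 11^{2} - 385\right) - 389 = 2 \left(-24\right) \left(-63\right) \left(-10 + 121 - 385\right) - 389 = 3024 \left(-274\right) - 389 = -828576 - 389 = -828965$)
$\frac{1}{j} = \frac{1}{-828965} = - \frac{1}{828965}$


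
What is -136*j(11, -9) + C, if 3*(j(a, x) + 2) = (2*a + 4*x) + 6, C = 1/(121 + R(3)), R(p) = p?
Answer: 236099/372 ≈ 634.67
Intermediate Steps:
C = 1/124 (C = 1/(121 + 3) = 1/124 ≈ 0.0080645)
j(a, x) = 2*a/3 + 4*x/3 (j(a, x) = -2 + ((2*a + 4*x) + 6)/3 = -2 + (6 + 2*a + 4*x)/3 = -2 + (2 + 2*a/3 + 4*x/3) = 2*a/3 + 4*x/3)
-136*j(11, -9) + C = -136*((2/3)*11 + (4/3)*(-9)) + 1/124 = -136*(22/3 - 12) + 1/124 = -136*(-14/3) + 1/124 = 1904/3 + 1/124 = 236099/372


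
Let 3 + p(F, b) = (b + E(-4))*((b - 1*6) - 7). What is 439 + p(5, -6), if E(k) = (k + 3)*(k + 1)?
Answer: 493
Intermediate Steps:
E(k) = (1 + k)*(3 + k) (E(k) = (3 + k)*(1 + k) = (1 + k)*(3 + k))
p(F, b) = -3 + (-13 + b)*(3 + b) (p(F, b) = -3 + (b + (3 + (-4)**2 + 4*(-4)))*((b - 1*6) - 7) = -3 + (b + (3 + 16 - 16))*((b - 6) - 7) = -3 + (b + 3)*((-6 + b) - 7) = -3 + (3 + b)*(-13 + b) = -3 + (-13 + b)*(3 + b))
439 + p(5, -6) = 439 + (-42 + (-6)**2 - 10*(-6)) = 439 + (-42 + 36 + 60) = 439 + 54 = 493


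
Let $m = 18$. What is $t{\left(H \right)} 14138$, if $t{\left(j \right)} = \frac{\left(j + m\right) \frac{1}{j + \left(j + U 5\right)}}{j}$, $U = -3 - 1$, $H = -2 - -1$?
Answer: $\frac{120173}{11} \approx 10925.0$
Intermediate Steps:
$H = -1$ ($H = -2 + 1 = -1$)
$U = -4$ ($U = -3 - 1 = -4$)
$t{\left(j \right)} = \frac{18 + j}{j \left(-20 + 2 j\right)}$ ($t{\left(j \right)} = \frac{\left(j + 18\right) \frac{1}{j + \left(j - 20\right)}}{j} = \frac{\left(18 + j\right) \frac{1}{j + \left(j - 20\right)}}{j} = \frac{\left(18 + j\right) \frac{1}{j + \left(-20 + j\right)}}{j} = \frac{\left(18 + j\right) \frac{1}{-20 + 2 j}}{j} = \frac{\frac{1}{-20 + 2 j} \left(18 + j\right)}{j} = \frac{18 + j}{j \left(-20 + 2 j\right)}$)
$t{\left(H \right)} 14138 = \frac{18 - 1}{2 \left(-1\right) \left(-10 - 1\right)} 14138 = \frac{1}{2} \left(-1\right) \frac{1}{-11} \cdot 17 \cdot 14138 = \frac{1}{2} \left(-1\right) \left(- \frac{1}{11}\right) 17 \cdot 14138 = \frac{17}{22} \cdot 14138 = \frac{120173}{11}$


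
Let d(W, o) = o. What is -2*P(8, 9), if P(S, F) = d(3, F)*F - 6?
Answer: -150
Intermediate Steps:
P(S, F) = -6 + F² (P(S, F) = F*F - 6 = F² - 6 = -6 + F²)
-2*P(8, 9) = -2*(-6 + 9²) = -2*(-6 + 81) = -2*75 = -150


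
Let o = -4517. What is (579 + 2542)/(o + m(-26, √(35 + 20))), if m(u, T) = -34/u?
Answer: -40573/58704 ≈ -0.69114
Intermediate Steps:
(579 + 2542)/(o + m(-26, √(35 + 20))) = (579 + 2542)/(-4517 - 34/(-26)) = 3121/(-4517 - 34*(-1/26)) = 3121/(-4517 + 17/13) = 3121/(-58704/13) = 3121*(-13/58704) = -40573/58704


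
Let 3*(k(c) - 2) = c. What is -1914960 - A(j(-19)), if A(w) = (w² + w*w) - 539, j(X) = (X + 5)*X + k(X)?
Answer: -18462239/9 ≈ -2.0514e+6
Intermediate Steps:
k(c) = 2 + c/3
j(X) = 2 + X/3 + X*(5 + X) (j(X) = (X + 5)*X + (2 + X/3) = (5 + X)*X + (2 + X/3) = X*(5 + X) + (2 + X/3) = 2 + X/3 + X*(5 + X))
A(w) = -539 + 2*w² (A(w) = (w² + w²) - 539 = 2*w² - 539 = -539 + 2*w²)
-1914960 - A(j(-19)) = -1914960 - (-539 + 2*(2 + (-19)² + (16/3)*(-19))²) = -1914960 - (-539 + 2*(2 + 361 - 304/3)²) = -1914960 - (-539 + 2*(785/3)²) = -1914960 - (-539 + 2*(616225/9)) = -1914960 - (-539 + 1232450/9) = -1914960 - 1*1227599/9 = -1914960 - 1227599/9 = -18462239/9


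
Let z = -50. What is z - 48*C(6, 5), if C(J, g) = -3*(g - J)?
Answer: -194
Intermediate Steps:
C(J, g) = -3*g + 3*J
z - 48*C(6, 5) = -50 - 48*(-3*5 + 3*6) = -50 - 48*(-15 + 18) = -50 - 48*3 = -50 - 144 = -194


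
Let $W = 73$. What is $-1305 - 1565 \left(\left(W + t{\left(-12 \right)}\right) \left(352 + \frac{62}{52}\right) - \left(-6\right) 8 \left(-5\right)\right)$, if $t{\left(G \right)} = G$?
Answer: $- \frac{866923425}{26} \approx -3.3343 \cdot 10^{7}$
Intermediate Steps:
$-1305 - 1565 \left(\left(W + t{\left(-12 \right)}\right) \left(352 + \frac{62}{52}\right) - \left(-6\right) 8 \left(-5\right)\right) = -1305 - 1565 \left(\left(73 - 12\right) \left(352 + \frac{62}{52}\right) - \left(-6\right) 8 \left(-5\right)\right) = -1305 - 1565 \left(61 \left(352 + 62 \cdot \frac{1}{52}\right) - \left(-48\right) \left(-5\right)\right) = -1305 - 1565 \left(61 \left(352 + \frac{31}{26}\right) - 240\right) = -1305 - 1565 \left(61 \cdot \frac{9183}{26} - 240\right) = -1305 - 1565 \left(\frac{560163}{26} - 240\right) = -1305 - \frac{866889495}{26} = - \frac{866923425}{26}$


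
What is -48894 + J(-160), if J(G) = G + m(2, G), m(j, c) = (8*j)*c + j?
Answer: -51612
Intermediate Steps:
m(j, c) = j + 8*c*j (m(j, c) = 8*c*j + j = j + 8*c*j)
J(G) = 2 + 17*G (J(G) = G + 2*(1 + 8*G) = G + (2 + 16*G) = 2 + 17*G)
-48894 + J(-160) = -48894 + (2 + 17*(-160)) = -48894 + (2 - 2720) = -48894 - 2718 = -51612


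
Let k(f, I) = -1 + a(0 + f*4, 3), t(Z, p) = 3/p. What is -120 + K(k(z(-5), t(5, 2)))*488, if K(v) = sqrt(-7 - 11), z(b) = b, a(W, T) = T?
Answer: -120 + 1464*I*sqrt(2) ≈ -120.0 + 2070.4*I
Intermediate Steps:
k(f, I) = 2 (k(f, I) = -1 + 3 = 2)
K(v) = 3*I*sqrt(2) (K(v) = sqrt(-18) = 3*I*sqrt(2))
-120 + K(k(z(-5), t(5, 2)))*488 = -120 + (3*I*sqrt(2))*488 = -120 + 1464*I*sqrt(2)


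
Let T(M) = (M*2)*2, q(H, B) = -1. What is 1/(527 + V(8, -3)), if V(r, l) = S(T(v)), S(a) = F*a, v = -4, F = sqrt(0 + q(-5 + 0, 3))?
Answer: 527/277985 + 16*I/277985 ≈ 0.0018958 + 5.7557e-5*I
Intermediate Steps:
F = I (F = sqrt(0 - 1) = sqrt(-1) = I ≈ 1.0*I)
T(M) = 4*M (T(M) = (2*M)*2 = 4*M)
S(a) = I*a
V(r, l) = -16*I (V(r, l) = I*(4*(-4)) = I*(-16) = -16*I)
1/(527 + V(8, -3)) = 1/(527 - 16*I) = (527 + 16*I)/277985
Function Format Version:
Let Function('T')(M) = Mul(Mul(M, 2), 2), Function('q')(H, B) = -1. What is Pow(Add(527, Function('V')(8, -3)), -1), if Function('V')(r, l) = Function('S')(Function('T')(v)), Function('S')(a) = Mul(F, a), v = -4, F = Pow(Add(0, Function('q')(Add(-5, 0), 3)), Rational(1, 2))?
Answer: Add(Rational(527, 277985), Mul(Rational(16, 277985), I)) ≈ Add(0.0018958, Mul(5.7557e-5, I))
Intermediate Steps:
F = I (F = Pow(Add(0, -1), Rational(1, 2)) = Pow(-1, Rational(1, 2)) = I ≈ Mul(1.0000, I))
Function('T')(M) = Mul(4, M) (Function('T')(M) = Mul(Mul(2, M), 2) = Mul(4, M))
Function('S')(a) = Mul(I, a)
Function('V')(r, l) = Mul(-16, I) (Function('V')(r, l) = Mul(I, Mul(4, -4)) = Mul(I, -16) = Mul(-16, I))
Pow(Add(527, Function('V')(8, -3)), -1) = Pow(Add(527, Mul(-16, I)), -1) = Mul(Rational(1, 277985), Add(527, Mul(16, I)))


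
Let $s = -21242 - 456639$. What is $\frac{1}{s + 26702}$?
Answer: $- \frac{1}{451179} \approx -2.2164 \cdot 10^{-6}$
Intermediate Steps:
$s = -477881$ ($s = -21242 - 456639 = -477881$)
$\frac{1}{s + 26702} = \frac{1}{-477881 + 26702} = \frac{1}{-451179} = - \frac{1}{451179}$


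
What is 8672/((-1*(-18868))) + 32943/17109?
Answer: 64161481/26901051 ≈ 2.3851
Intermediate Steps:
8672/((-1*(-18868))) + 32943/17109 = 8672/18868 + 32943*(1/17109) = 8672*(1/18868) + 10981/5703 = 2168/4717 + 10981/5703 = 64161481/26901051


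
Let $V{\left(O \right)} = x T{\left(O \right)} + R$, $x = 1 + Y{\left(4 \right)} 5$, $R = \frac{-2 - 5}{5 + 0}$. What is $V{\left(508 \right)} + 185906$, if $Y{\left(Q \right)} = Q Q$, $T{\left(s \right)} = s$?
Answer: $\frac{1135263}{5} \approx 2.2705 \cdot 10^{5}$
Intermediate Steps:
$Y{\left(Q \right)} = Q^{2}$
$R = - \frac{7}{5} \approx -1.4$
$x = 81$ ($x = 1 + 4^{2} \cdot 5 = 1 + 16 \cdot 5 = 1 + 80 = 81$)
$V{\left(O \right)} = - \frac{7}{5} + 81 O$ ($V{\left(O \right)} = 81 O - \frac{7}{5} = - \frac{7}{5} + 81 O$)
$V{\left(508 \right)} + 185906 = \left(- \frac{7}{5} + 81 \cdot 508\right) + 185906 = \left(- \frac{7}{5} + 41148\right) + 185906 = \frac{205733}{5} + 185906 = \frac{1135263}{5}$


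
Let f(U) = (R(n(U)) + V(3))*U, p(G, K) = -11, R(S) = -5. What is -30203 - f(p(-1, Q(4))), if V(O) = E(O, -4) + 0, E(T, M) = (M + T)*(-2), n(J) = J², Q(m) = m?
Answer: -30236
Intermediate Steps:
E(T, M) = -2*M - 2*T
V(O) = 8 - 2*O (V(O) = (-2*(-4) - 2*O) + 0 = (8 - 2*O) + 0 = 8 - 2*O)
f(U) = -3*U (f(U) = (-5 + (8 - 2*3))*U = (-5 + (8 - 6))*U = (-5 + 2)*U = -3*U)
-30203 - f(p(-1, Q(4))) = -30203 - (-3)*(-11) = -30203 - 1*33 = -30203 - 33 = -30236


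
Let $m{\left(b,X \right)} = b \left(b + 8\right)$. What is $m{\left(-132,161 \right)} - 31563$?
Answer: $-15195$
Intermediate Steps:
$m{\left(b,X \right)} = b \left(8 + b\right)$
$m{\left(-132,161 \right)} - 31563 = - 132 \left(8 - 132\right) - 31563 = \left(-132\right) \left(-124\right) - 31563 = 16368 - 31563 = -15195$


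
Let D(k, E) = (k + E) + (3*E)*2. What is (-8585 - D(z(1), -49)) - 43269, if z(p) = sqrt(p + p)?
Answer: -51511 - sqrt(2) ≈ -51512.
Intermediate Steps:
z(p) = sqrt(2)*sqrt(p) (z(p) = sqrt(2*p) = sqrt(2)*sqrt(p))
D(k, E) = k + 7*E (D(k, E) = (E + k) + 6*E = k + 7*E)
(-8585 - D(z(1), -49)) - 43269 = (-8585 - (sqrt(2)*sqrt(1) + 7*(-49))) - 43269 = (-8585 - (sqrt(2)*1 - 343)) - 43269 = (-8585 - (sqrt(2) - 343)) - 43269 = (-8585 - (-343 + sqrt(2))) - 43269 = (-8585 + (343 - sqrt(2))) - 43269 = (-8242 - sqrt(2)) - 43269 = -51511 - sqrt(2)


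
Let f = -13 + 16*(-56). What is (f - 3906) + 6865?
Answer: 2050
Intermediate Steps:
f = -909 (f = -13 - 896 = -909)
(f - 3906) + 6865 = (-909 - 3906) + 6865 = -4815 + 6865 = 2050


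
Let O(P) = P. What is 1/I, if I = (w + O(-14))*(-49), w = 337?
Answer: -1/15827 ≈ -6.3183e-5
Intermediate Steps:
I = -15827 (I = (337 - 14)*(-49) = 323*(-49) = -15827)
1/I = 1/(-15827) = -1/15827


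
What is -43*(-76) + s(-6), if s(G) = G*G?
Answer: 3304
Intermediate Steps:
s(G) = G²
-43*(-76) + s(-6) = -43*(-76) + (-6)² = 3268 + 36 = 3304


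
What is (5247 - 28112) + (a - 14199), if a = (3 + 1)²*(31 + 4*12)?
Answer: -35800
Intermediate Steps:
a = 1264 (a = 4²*(31 + 48) = 16*79 = 1264)
(5247 - 28112) + (a - 14199) = (5247 - 28112) + (1264 - 14199) = -22865 - 12935 = -35800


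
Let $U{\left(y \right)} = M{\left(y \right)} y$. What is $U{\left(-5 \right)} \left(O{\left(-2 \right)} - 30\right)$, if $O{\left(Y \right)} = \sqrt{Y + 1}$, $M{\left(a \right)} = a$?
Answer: $-750 + 25 i \approx -750.0 + 25.0 i$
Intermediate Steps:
$O{\left(Y \right)} = \sqrt{1 + Y}$
$U{\left(y \right)} = y^{2}$ ($U{\left(y \right)} = y y = y^{2}$)
$U{\left(-5 \right)} \left(O{\left(-2 \right)} - 30\right) = \left(-5\right)^{2} \left(\sqrt{1 - 2} - 30\right) = 25 \left(\sqrt{-1} - 30\right) = 25 \left(i - 30\right) = 25 \left(-30 + i\right) = -750 + 25 i$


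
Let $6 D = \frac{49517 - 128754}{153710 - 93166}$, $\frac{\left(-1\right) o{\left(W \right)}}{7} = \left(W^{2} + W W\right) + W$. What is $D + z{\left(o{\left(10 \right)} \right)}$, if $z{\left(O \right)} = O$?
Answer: $- \frac{534077317}{363264} \approx -1470.2$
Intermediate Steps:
$o{\left(W \right)} = - 14 W^{2} - 7 W$ ($o{\left(W \right)} = - 7 \left(\left(W^{2} + W W\right) + W\right) = - 7 \left(\left(W^{2} + W^{2}\right) + W\right) = - 7 \left(2 W^{2} + W\right) = - 7 \left(W + 2 W^{2}\right) = - 14 W^{2} - 7 W$)
$D = - \frac{79237}{363264}$ ($D = \frac{\left(49517 - 128754\right) \frac{1}{153710 - 93166}}{6} = \frac{\left(-79237\right) \frac{1}{60544}}{6} = \frac{1}{6} \left(- \frac{79237}{60544}\right) = - \frac{79237}{363264} \approx -0.21813$)
$D + z{\left(o{\left(10 \right)} \right)} = - \frac{79237}{363264} - 70 \left(1 + 2 \cdot 10\right) = - \frac{79237}{363264} - 70 \left(1 + 20\right) = - \frac{79237}{363264} - 70 \cdot 21 = - \frac{79237}{363264} - 1470 = - \frac{534077317}{363264}$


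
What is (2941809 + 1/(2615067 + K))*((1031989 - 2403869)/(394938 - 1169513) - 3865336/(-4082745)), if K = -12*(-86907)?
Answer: 739928373617624804702464/92543005928140317 ≈ 7.9955e+6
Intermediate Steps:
K = 1042884
(2941809 + 1/(2615067 + K))*((1031989 - 2403869)/(394938 - 1169513) - 3865336/(-4082745)) = (2941809 + 1/(2615067 + 1042884))*((1031989 - 2403869)/(394938 - 1169513) - 3865336/(-4082745)) = (2941809 + 1/3657951)*(-1371880/(-774575) - 3865336*(-1/4082745)) = (2941809 + 1/3657951)*(-1371880*(-1/774575) + 3865336/4082745) = 10760993173360*(274376/154915 + 3865336/4082745)/3657951 = (10760993173360/3657951)*(343801153712/126495688335) = 739928373617624804702464/92543005928140317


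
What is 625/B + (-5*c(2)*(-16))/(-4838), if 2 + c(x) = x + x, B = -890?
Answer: -316615/430582 ≈ -0.73532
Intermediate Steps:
c(x) = -2 + 2*x (c(x) = -2 + (x + x) = -2 + 2*x)
625/B + (-5*c(2)*(-16))/(-4838) = 625/(-890) + (-5*(-2 + 2*2)*(-16))/(-4838) = 625*(-1/890) + (-5*(-2 + 4)*(-16))*(-1/4838) = -125/178 + (-5*2*(-16))*(-1/4838) = -125/178 - 10*(-16)*(-1/4838) = -125/178 + 160*(-1/4838) = -125/178 - 80/2419 = -316615/430582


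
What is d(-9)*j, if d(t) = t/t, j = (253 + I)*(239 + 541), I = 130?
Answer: 298740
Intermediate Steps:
j = 298740 (j = (253 + 130)*(239 + 541) = 383*780 = 298740)
d(t) = 1
d(-9)*j = 1*298740 = 298740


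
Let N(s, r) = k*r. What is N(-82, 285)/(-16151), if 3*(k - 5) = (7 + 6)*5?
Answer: -7600/16151 ≈ -0.47056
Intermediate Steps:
k = 80/3 (k = 5 + ((7 + 6)*5)/3 = 5 + (13*5)/3 = 5 + (⅓)*65 = 5 + 65/3 = 80/3 ≈ 26.667)
N(s, r) = 80*r/3
N(-82, 285)/(-16151) = ((80/3)*285)/(-16151) = 7600*(-1/16151) = -7600/16151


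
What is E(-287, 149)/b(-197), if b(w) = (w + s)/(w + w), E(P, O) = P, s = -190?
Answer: -113078/387 ≈ -292.19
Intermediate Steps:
b(w) = (-190 + w)/(2*w) (b(w) = (w - 190)/(w + w) = (-190 + w)/((2*w)) = (-190 + w)*(1/(2*w)) = (-190 + w)/(2*w))
E(-287, 149)/b(-197) = -287*(-394/(-190 - 197)) = -287/((1/2)*(-1/197)*(-387)) = -287/387/394 = -287*394/387 = -113078/387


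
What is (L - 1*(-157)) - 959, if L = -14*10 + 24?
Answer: -918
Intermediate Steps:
L = -116 (L = -140 + 24 = -116)
(L - 1*(-157)) - 959 = (-116 - 1*(-157)) - 959 = (-116 + 157) - 959 = 41 - 959 = -918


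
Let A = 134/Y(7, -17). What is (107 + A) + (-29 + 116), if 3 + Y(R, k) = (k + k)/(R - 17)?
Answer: 529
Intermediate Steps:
Y(R, k) = -3 + 2*k/(-17 + R) (Y(R, k) = -3 + (k + k)/(R - 17) = -3 + (2*k)/(-17 + R) = -3 + 2*k/(-17 + R))
A = 335 (A = 134/(((51 - 3*7 + 2*(-17))/(-17 + 7))) = 134/(((51 - 21 - 34)/(-10))) = 134/((-⅒*(-4))) = 134/(⅖) = 134*(5/2) = 335)
(107 + A) + (-29 + 116) = (107 + 335) + (-29 + 116) = 442 + 87 = 529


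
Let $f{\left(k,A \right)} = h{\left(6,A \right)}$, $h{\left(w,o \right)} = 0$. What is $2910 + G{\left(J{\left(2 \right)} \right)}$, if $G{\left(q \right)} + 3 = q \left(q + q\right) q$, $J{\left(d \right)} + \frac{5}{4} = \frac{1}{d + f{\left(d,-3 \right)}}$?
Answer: $\frac{92997}{32} \approx 2906.2$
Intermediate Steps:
$f{\left(k,A \right)} = 0$
$J{\left(d \right)} = - \frac{5}{4} + \frac{1}{d}$ ($J{\left(d \right)} = - \frac{5}{4} + \frac{1}{d + 0} = - \frac{5}{4} + \frac{1}{d}$)
$G{\left(q \right)} = -3 + 2 q^{3}$ ($G{\left(q \right)} = -3 + q \left(q + q\right) q = -3 + q 2 q q = -3 + q 2 q^{2} = -3 + 2 q^{3}$)
$2910 + G{\left(J{\left(2 \right)} \right)} = 2910 - \left(3 - 2 \left(- \frac{5}{4} + \frac{1}{2}\right)^{3}\right) = 2910 - \left(3 - 2 \left(- \frac{3}{4}\right)^{3}\right) = 2910 + \left(-3 + 2 \left(- \frac{27}{64}\right)\right) = 2910 - \frac{123}{32} = \frac{92997}{32}$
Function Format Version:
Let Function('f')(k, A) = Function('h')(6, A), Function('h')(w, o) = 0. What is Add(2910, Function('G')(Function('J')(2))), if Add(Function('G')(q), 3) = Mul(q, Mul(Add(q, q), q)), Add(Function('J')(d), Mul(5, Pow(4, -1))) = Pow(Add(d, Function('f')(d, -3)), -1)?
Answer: Rational(92997, 32) ≈ 2906.2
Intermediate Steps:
Function('f')(k, A) = 0
Function('J')(d) = Add(Rational(-5, 4), Pow(d, -1)) (Function('J')(d) = Add(Rational(-5, 4), Pow(Add(d, 0), -1)) = Add(Rational(-5, 4), Pow(d, -1)))
Function('G')(q) = Add(-3, Mul(2, Pow(q, 3))) (Function('G')(q) = Add(-3, Mul(q, Mul(Add(q, q), q))) = Add(-3, Mul(q, Mul(Mul(2, q), q))) = Add(-3, Mul(q, Mul(2, Pow(q, 2)))) = Add(-3, Mul(2, Pow(q, 3))))
Add(2910, Function('G')(Function('J')(2))) = Add(2910, Add(-3, Mul(2, Pow(Add(Rational(-5, 4), Pow(2, -1)), 3)))) = Add(2910, Add(-3, Mul(2, Pow(Add(Rational(-5, 4), Rational(1, 2)), 3)))) = Add(2910, Add(-3, Mul(2, Pow(Rational(-3, 4), 3)))) = Add(2910, Add(-3, Mul(2, Rational(-27, 64)))) = Add(2910, Add(-3, Rational(-27, 32))) = Add(2910, Rational(-123, 32)) = Rational(92997, 32)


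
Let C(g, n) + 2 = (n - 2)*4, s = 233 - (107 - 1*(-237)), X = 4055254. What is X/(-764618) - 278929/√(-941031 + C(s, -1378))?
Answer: -2027627/382309 + 278929*I*√946553/946553 ≈ -5.3036 + 286.7*I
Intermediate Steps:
s = -111 (s = 233 - (107 + 237) = 233 - 1*344 = 233 - 344 = -111)
C(g, n) = -10 + 4*n (C(g, n) = -2 + (n - 2)*4 = -2 + (-2 + n)*4 = -2 + (-8 + 4*n) = -10 + 4*n)
X/(-764618) - 278929/√(-941031 + C(s, -1378)) = 4055254/(-764618) - 278929/√(-941031 + (-10 + 4*(-1378))) = 4055254*(-1/764618) - 278929/√(-941031 + (-10 - 5512)) = -2027627/382309 - 278929/√(-941031 - 5522) = -2027627/382309 - 278929*(-I*√946553/946553) = -2027627/382309 - (-278929)*I*√946553/946553 = -2027627/382309 + 278929*I*√946553/946553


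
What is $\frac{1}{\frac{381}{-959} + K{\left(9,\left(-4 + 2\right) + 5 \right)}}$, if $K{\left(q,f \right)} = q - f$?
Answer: $\frac{959}{5373} \approx 0.17848$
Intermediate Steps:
$\frac{1}{\frac{381}{-959} + K{\left(9,\left(-4 + 2\right) + 5 \right)}} = \frac{1}{\frac{381}{-959} + \left(9 - \left(\left(-4 + 2\right) + 5\right)\right)} = \frac{1}{381 \left(- \frac{1}{959}\right) + \left(9 - \left(-2 + 5\right)\right)} = \frac{1}{- \frac{381}{959} + \left(9 - 3\right)} = \frac{1}{- \frac{381}{959} + 6} = \frac{1}{\frac{5373}{959}} = \frac{959}{5373}$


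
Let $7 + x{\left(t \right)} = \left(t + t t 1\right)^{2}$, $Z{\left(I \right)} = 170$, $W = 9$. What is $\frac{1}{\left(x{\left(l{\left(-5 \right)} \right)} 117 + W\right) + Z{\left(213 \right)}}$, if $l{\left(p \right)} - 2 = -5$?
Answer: $\frac{1}{3572} \approx 0.00027996$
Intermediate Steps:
$l{\left(p \right)} = -3$ ($l{\left(p \right)} = 2 - 5 = -3$)
$x{\left(t \right)} = -7 + \left(t + t^{2}\right)^{2}$ ($x{\left(t \right)} = -7 + \left(t + t t 1\right)^{2} = -7 + \left(t + t^{2} \cdot 1\right)^{2} = -7 + \left(t + t^{2}\right)^{2}$)
$\frac{1}{\left(x{\left(l{\left(-5 \right)} \right)} 117 + W\right) + Z{\left(213 \right)}} = \frac{1}{\left(\left(-7 + \left(-3\right)^{2} \left(1 - 3\right)^{2}\right) 117 + 9\right) + 170} = \frac{1}{\left(\left(-7 + 9 \left(-2\right)^{2}\right) 117 + 9\right) + 170} = \frac{1}{\left(\left(-7 + 9 \cdot 4\right) 117 + 9\right) + 170} = \frac{1}{\left(\left(-7 + 36\right) 117 + 9\right) + 170} = \frac{1}{\left(29 \cdot 117 + 9\right) + 170} = \frac{1}{\left(3393 + 9\right) + 170} = \frac{1}{3402 + 170} = \frac{1}{3572}$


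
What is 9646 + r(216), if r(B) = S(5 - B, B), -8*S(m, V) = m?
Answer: 77379/8 ≈ 9672.4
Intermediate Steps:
S(m, V) = -m/8
r(B) = -5/8 + B/8 (r(B) = -(5 - B)/8 = -5/8 + B/8)
9646 + r(216) = 9646 + (-5/8 + (⅛)*216) = 9646 + (-5/8 + 27) = 9646 + 211/8 = 77379/8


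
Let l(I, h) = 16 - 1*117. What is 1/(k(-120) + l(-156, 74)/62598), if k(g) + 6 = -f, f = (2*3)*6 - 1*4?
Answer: -62598/2378825 ≈ -0.026315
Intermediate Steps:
l(I, h) = -101 (l(I, h) = 16 - 117 = -101)
f = 32 (f = 6*6 - 4 = 36 - 4 = 32)
k(g) = -38 (k(g) = -6 - 1*32 = -6 - 32 = -38)
1/(k(-120) + l(-156, 74)/62598) = 1/(-38 - 101/62598) = 1/(-2378825/62598) = -62598/2378825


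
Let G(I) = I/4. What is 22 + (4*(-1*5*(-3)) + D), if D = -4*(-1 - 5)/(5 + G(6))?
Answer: 1114/13 ≈ 85.692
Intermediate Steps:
G(I) = I/4 (G(I) = I*(¼) = I/4)
D = 48/13 (D = -4*(-1 - 5)/(5 + (¼)*6) = -(-24)/(5 + 3/2) = -(-24)/13/2 = -(-24)*2/13 = -4*(-12/13) = 48/13 ≈ 3.6923)
22 + (4*(-1*5*(-3)) + D) = 22 + (4*(-1*5*(-3)) + 48/13) = 22 + (4*(-5*(-3)) + 48/13) = 22 + (4*15 + 48/13) = 22 + (60 + 48/13) = 22 + 828/13 = 1114/13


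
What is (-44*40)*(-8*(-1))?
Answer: -14080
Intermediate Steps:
(-44*40)*(-8*(-1)) = -1760*8 = -14080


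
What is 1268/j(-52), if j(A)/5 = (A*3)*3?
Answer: -317/585 ≈ -0.54188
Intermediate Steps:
j(A) = 45*A (j(A) = 5*((A*3)*3) = 5*((3*A)*3) = 5*(9*A) = 45*A)
1268/j(-52) = 1268/((45*(-52))) = 1268/(-2340) = 1268*(-1/2340) = -317/585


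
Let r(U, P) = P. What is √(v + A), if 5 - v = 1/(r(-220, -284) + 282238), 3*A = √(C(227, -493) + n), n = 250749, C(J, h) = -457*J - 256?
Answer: √(397490008626 + 79498058116*√16306)/281954 ≈ 11.519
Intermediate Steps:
C(J, h) = -256 - 457*J
A = √16306 (A = √((-256 - 457*227) + 250749)/3 = √((-256 - 103739) + 250749)/3 = √(-103995 + 250749)/3 = √146754/3 = (3*√16306)/3 = √16306 ≈ 127.69)
v = 1409769/281954 (v = 5 - 1/(-284 + 282238) = 5 - 1/281954 = 1409769/281954 ≈ 5.0000)
√(v + A) = √(1409769/281954 + √16306)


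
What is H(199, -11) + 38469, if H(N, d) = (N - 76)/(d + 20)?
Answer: 115448/3 ≈ 38483.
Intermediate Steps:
H(N, d) = (-76 + N)/(20 + d)
H(199, -11) + 38469 = (-76 + 199)/(20 - 11) + 38469 = 123/9 + 38469 = (1/9)*123 + 38469 = 41/3 + 38469 = 115448/3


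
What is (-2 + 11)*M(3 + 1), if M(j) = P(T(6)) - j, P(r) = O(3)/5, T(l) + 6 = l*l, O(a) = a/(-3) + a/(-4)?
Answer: -783/20 ≈ -39.150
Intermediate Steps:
O(a) = -7*a/12 (O(a) = a*(-1/3) + a*(-1/4) = -a/3 - a/4 = -7*a/12)
T(l) = -6 + l**2 (T(l) = -6 + l*l = -6 + l**2)
P(r) = -7/20 (P(r) = -7/12*3/5 = -7/4*1/5 = -7/20)
M(j) = -7/20 - j
(-2 + 11)*M(3 + 1) = (-2 + 11)*(-7/20 - (3 + 1)) = 9*(-7/20 - 1*4) = 9*(-7/20 - 4) = 9*(-87/20) = -783/20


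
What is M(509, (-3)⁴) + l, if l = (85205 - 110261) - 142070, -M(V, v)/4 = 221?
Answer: -168010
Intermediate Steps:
M(V, v) = -884 (M(V, v) = -4*221 = -884)
l = -167126 (l = -25056 - 142070 = -167126)
M(509, (-3)⁴) + l = -884 - 167126 = -168010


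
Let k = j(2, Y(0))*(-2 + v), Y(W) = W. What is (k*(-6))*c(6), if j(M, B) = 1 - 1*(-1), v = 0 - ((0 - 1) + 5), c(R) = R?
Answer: 432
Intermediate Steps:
v = -4 (v = 0 - (-1 + 5) = 0 - 1*4 = 0 - 4 = -4)
j(M, B) = 2 (j(M, B) = 1 + 1 = 2)
k = -12 (k = 2*(-2 - 4) = 2*(-6) = -12)
(k*(-6))*c(6) = -12*(-6)*6 = 72*6 = 432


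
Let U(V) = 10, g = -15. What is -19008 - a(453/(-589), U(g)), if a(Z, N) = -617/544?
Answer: -10339735/544 ≈ -19007.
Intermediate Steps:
a(Z, N) = -617/544 (a(Z, N) = -617*1/544 = -617/544)
-19008 - a(453/(-589), U(g)) = -19008 - 1*(-617/544) = -19008 + 617/544 = -10339735/544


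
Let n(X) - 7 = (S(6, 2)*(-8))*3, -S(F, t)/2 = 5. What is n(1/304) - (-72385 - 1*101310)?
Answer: 173942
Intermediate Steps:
S(F, t) = -10 (S(F, t) = -2*5 = -10)
n(X) = 247 (n(X) = 7 - 10*(-8)*3 = 7 + 80*3 = 7 + 240 = 247)
n(1/304) - (-72385 - 1*101310) = 247 - (-72385 - 1*101310) = 247 - (-72385 - 101310) = 247 - 1*(-173695) = 247 + 173695 = 173942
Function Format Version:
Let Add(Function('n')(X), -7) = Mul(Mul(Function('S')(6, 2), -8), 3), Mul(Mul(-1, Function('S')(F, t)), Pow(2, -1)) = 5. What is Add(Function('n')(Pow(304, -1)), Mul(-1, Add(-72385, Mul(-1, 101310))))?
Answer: 173942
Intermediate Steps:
Function('S')(F, t) = -10 (Function('S')(F, t) = Mul(-2, 5) = -10)
Function('n')(X) = 247 (Function('n')(X) = Add(7, Mul(Mul(-10, -8), 3)) = Add(7, Mul(80, 3)) = Add(7, 240) = 247)
Add(Function('n')(Pow(304, -1)), Mul(-1, Add(-72385, Mul(-1, 101310)))) = Add(247, Mul(-1, Add(-72385, Mul(-1, 101310)))) = Add(247, Mul(-1, Add(-72385, -101310))) = Add(247, Mul(-1, -173695)) = Add(247, 173695) = 173942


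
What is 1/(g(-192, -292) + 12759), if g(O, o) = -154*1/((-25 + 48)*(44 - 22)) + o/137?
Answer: 3151/40195934 ≈ 7.8391e-5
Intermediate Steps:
g(O, o) = -7/23 + o/137 (g(O, o) = -154/(23*22) + o*(1/137) = -154/506 + o/137 = -154*1/506 + o/137 = -7/23 + o/137)
1/(g(-192, -292) + 12759) = 1/((-7/23 + (1/137)*(-292)) + 12759) = 1/((-7/23 - 292/137) + 12759) = 1/(-7675/3151 + 12759) = 1/(40195934/3151) = 3151/40195934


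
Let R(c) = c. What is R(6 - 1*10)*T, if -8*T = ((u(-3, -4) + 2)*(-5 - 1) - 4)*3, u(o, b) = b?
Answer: 12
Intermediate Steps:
T = -3 (T = -((-4 + 2)*(-5 - 1) - 4)*3/8 = -(-2*(-6) - 4)*3/8 = -(12 - 4)*3/8 = -3 ≈ -3.0000)
R(6 - 1*10)*T = (6 - 1*10)*(-3) = (6 - 10)*(-3) = -4*(-3) = 12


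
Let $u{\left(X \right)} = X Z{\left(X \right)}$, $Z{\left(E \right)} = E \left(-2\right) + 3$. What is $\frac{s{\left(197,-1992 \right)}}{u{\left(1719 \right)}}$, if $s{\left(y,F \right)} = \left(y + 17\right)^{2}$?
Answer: $- \frac{45796}{5904765} \approx -0.0077558$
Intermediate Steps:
$Z{\left(E \right)} = 3 - 2 E$ ($Z{\left(E \right)} = - 2 E + 3 = 3 - 2 E$)
$s{\left(y,F \right)} = \left(17 + y\right)^{2}$
$u{\left(X \right)} = X \left(3 - 2 X\right)$
$\frac{s{\left(197,-1992 \right)}}{u{\left(1719 \right)}} = \frac{\left(17 + 197\right)^{2}}{1719 \left(3 - 3438\right)} = \frac{214^{2}}{1719 \left(3 - 3438\right)} = \frac{45796}{1719 \left(-3435\right)} = \frac{45796}{-5904765} = 45796 \left(- \frac{1}{5904765}\right) = - \frac{45796}{5904765}$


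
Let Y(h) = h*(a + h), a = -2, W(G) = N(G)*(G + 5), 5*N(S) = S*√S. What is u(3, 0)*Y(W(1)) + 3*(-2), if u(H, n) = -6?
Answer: -6/25 ≈ -0.24000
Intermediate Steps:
N(S) = S^(3/2)/5 (N(S) = (S*√S)/5 = S^(3/2)/5)
W(G) = G^(3/2)*(5 + G)/5 (W(G) = (G^(3/2)/5)*(G + 5) = (G^(3/2)/5)*(5 + G) = G^(3/2)*(5 + G)/5)
Y(h) = h*(-2 + h)
u(3, 0)*Y(W(1)) + 3*(-2) = -6*1^(3/2)*(5 + 1)/5*(-2 + 1^(3/2)*(5 + 1)/5) + 3*(-2) = -6*(⅕)*1*6*(-2 + (⅕)*1*6) - 6 = -36*(-2 + 6/5)/5 - 6 = -36*(-4)/(5*5) - 6 = -6*(-24/25) - 6 = 144/25 - 6 = -6/25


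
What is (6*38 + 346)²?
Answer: 329476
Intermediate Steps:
(6*38 + 346)² = (228 + 346)² = 574² = 329476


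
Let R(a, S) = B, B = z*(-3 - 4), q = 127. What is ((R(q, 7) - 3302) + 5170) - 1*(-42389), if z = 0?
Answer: 44257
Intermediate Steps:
B = 0 (B = 0*(-3 - 4) = 0*(-7) = 0)
R(a, S) = 0
((R(q, 7) - 3302) + 5170) - 1*(-42389) = ((0 - 3302) + 5170) - 1*(-42389) = (-3302 + 5170) + 42389 = 1868 + 42389 = 44257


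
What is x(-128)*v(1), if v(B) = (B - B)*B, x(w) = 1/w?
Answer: 0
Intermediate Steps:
v(B) = 0 (v(B) = 0*B = 0)
x(-128)*v(1) = 0/(-128) = -1/128*0 = 0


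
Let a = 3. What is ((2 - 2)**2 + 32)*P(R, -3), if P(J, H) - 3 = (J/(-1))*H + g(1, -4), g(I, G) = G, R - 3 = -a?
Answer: -32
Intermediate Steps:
R = 0 (R = 3 - 1*3 = 3 - 3 = 0)
P(J, H) = -1 - H*J (P(J, H) = 3 + ((J/(-1))*H - 4) = 3 + ((J*(-1))*H - 4) = 3 + ((-J)*H - 4) = 3 + (-H*J - 4) = 3 + (-4 - H*J) = -1 - H*J)
((2 - 2)**2 + 32)*P(R, -3) = ((2 - 2)**2 + 32)*(-1 - 1*(-3)*0) = (0**2 + 32)*(-1 + 0) = (0 + 32)*(-1) = 32*(-1) = -32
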